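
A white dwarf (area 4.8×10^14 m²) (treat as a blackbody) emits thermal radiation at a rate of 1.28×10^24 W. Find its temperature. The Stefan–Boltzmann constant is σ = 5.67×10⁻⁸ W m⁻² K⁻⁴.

T ≈ 14700 K

From P = σAT⁴, T = (P / σA)^(1/4) = (1.28×10^24 / (5.67×10⁻⁸ × 4.80×10^14))^(1/4).
T = (4.70×10^16)^(1/4) = 14700 K.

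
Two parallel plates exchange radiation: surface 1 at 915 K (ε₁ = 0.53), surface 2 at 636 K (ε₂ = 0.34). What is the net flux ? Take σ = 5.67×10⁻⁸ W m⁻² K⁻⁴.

For two large parallel gray plates, q = σ(T₁⁴ − T₂⁴) / (1/ε₁ + 1/ε₂ − 1).
1/ε₁ + 1/ε₂ − 1 = 1/0.53 + 1/0.34 − 1 = 3.828.
T₁⁴ − T₂⁴ = 7.01×10^11 − 1.64×10^11 = 5.37×10^11 K⁴.
q = 5.67×10⁻⁸ × 5.37×10^11 / 3.828 = 7960 W/m².

q ≈ 7960 W/m²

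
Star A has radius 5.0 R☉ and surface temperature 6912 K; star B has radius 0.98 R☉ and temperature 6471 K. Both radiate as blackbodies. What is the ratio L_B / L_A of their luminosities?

L = 4πR²σT⁴ ∝ R²T⁴, so L_B/L_A = (0.98/5.0)² × (6471/6912)⁴ = 0.0384 × 0.768 = 0.0295.

L_B/L_A ≈ 0.0295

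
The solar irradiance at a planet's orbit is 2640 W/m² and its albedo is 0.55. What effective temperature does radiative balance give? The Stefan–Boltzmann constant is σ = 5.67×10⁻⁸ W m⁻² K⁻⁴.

Power absorbed = (1−a)S·πR²; power emitted = 4πR²σT⁴. Equating and cancelling πR²:
T = ((1−a)S / 4σ)^(1/4) = (1190 / (4 × 5.67×10⁻⁸))^(1/4) = (5.24×10^9)^(1/4).
T = 269 K.

T ≈ 269 K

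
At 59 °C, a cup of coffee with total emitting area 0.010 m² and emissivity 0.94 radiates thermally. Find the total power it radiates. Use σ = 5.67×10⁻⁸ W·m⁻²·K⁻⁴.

P ≈ 6.48 W

59 °C = 332 K.
Stefan–Boltzmann: P = εσAT⁴ = 0.94 × 5.67×10⁻⁸ × 0.0100 × (332)⁴ = 0.94 × 5.67×10⁻⁸ × 0.0100 × 1.21×10^10.
P = 6.48 W.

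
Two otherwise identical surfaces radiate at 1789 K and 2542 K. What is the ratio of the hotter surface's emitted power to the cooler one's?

ratio ≈ 4.08

P ∝ T⁴, so the ratio is (2542/1789)⁴ = (1.421)⁴ = 4.08.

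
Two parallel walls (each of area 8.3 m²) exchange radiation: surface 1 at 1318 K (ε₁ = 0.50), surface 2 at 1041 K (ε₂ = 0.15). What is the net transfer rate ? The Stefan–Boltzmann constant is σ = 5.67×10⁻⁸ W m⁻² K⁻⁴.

Q ≈ 1.13×10^5 W

For two large parallel gray plates, q = σ(T₁⁴ − T₂⁴) / (1/ε₁ + 1/ε₂ − 1).
1/ε₁ + 1/ε₂ − 1 = 1/0.50 + 1/0.15 − 1 = 7.667.
T₁⁴ − T₂⁴ = 3.02×10^12 − 1.17×10^12 = 1.84×10^12 K⁴.
q = 5.67×10⁻⁸ × 1.84×10^12 / 7.667 = 13600 W/m².
Q = q·A = 13600 × 8.3 = 1.13×10^5 W.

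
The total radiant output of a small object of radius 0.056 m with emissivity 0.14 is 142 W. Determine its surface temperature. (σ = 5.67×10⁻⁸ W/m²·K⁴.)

A = 4πr² = 4π × (0.056)² = 0.0394 m².
From P = εσAT⁴, T = (P / εσA)^(1/4) = (142 / (0.14 × 5.67×10⁻⁸ × 0.0394))^(1/4).
T = (4.54×10^11)^(1/4) = 821 K.

T ≈ 821 K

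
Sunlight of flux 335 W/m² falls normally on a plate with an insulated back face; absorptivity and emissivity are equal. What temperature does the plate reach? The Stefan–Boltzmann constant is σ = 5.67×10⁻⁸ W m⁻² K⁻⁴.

T ≈ 277 K

Absorbed flux αS = emitted flux εσT⁴ (one radiating face); with α = ε, T = (S/σ)^(1/4).
T = (335 / 5.67×10⁻⁸)^(1/4) = (5.91×10^9)^(1/4).
T = 277 K.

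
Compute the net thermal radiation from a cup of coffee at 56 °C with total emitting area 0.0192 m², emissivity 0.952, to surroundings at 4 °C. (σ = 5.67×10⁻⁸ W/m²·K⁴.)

Q ≈ 6.04 W

Convert: 56 °C = 329 K; 4 °C = 277 K.
Q = εσA(T⁴ − T_s⁴). T⁴ − T_s⁴ = (329)⁴ − (277)⁴ = 1.17×10^10 − 5.89×10^9 = 5.83×10^9 K⁴.
Q = 0.952 × 5.67×10⁻⁸ × 0.0192 × 5.83×10^9 = 6.04 W.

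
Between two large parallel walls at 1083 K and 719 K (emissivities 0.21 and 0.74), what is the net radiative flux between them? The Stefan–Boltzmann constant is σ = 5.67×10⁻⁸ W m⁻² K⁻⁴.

q ≈ 12300 W/m²

For two large parallel gray plates, q = σ(T₁⁴ − T₂⁴) / (1/ε₁ + 1/ε₂ − 1).
1/ε₁ + 1/ε₂ − 1 = 1/0.21 + 1/0.74 − 1 = 5.113.
T₁⁴ − T₂⁴ = 1.38×10^12 − 2.67×10^11 = 1.11×10^12 K⁴.
q = 5.67×10⁻⁸ × 1.11×10^12 / 5.113 = 12300 W/m².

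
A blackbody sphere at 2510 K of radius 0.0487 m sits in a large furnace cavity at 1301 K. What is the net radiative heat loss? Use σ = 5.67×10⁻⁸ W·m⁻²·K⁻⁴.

A = 4πr² = 4π × (0.0487)² = 0.0298 m².
Q = σA(T⁴ − T_s⁴). T⁴ − T_s⁴ = (2510)⁴ − (1301)⁴ = 3.97×10^13 − 2.86×10^12 = 3.68×10^13 K⁴.
Q = 5.67×10⁻⁸ × 0.0298 × 3.68×10^13 = 62200 W.

Q ≈ 62200 W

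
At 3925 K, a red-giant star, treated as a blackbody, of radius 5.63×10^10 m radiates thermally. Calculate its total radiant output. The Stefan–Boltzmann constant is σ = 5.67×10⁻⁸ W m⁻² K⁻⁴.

P ≈ 5.36×10^29 W

A = 4πr² = 4π × (5.63×10^10)² = 3.98×10^22 m².
P = σAT⁴ = 5.67×10⁻⁸ × 3.98×10^22 × (3925)⁴ = 5.67×10⁻⁸ × 3.98×10^22 × 2.37×10^14.
P = 5.36×10^29 W.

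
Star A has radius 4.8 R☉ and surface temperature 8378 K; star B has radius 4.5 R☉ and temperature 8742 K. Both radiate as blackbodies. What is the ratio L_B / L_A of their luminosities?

L_B/L_A ≈ 1.04

L = 4πR²σT⁴ ∝ R²T⁴, so L_B/L_A = (4.5/4.8)² × (8742/8378)⁴ = 0.879 × 1.19 = 1.04.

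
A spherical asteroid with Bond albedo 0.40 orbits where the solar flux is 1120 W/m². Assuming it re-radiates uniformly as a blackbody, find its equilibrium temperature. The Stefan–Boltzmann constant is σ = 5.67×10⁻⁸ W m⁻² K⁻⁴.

T ≈ 233 K

Power absorbed = (1−a)S·πR²; power emitted = 4πR²σT⁴. Equating and cancelling πR²:
T = ((1−a)S / 4σ)^(1/4) = (672 / (4 × 5.67×10⁻⁸))^(1/4) = (2.96×10^9)^(1/4).
T = 233 K.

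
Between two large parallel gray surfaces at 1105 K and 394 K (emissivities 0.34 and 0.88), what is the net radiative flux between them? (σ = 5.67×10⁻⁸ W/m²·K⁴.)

q ≈ 27000 W/m²

For two large parallel gray plates, q = σ(T₁⁴ − T₂⁴) / (1/ε₁ + 1/ε₂ − 1).
1/ε₁ + 1/ε₂ − 1 = 1/0.34 + 1/0.88 − 1 = 3.078.
T₁⁴ − T₂⁴ = 1.49×10^12 − 2.41×10^10 = 1.47×10^12 K⁴.
q = 5.67×10⁻⁸ × 1.47×10^12 / 3.078 = 27000 W/m².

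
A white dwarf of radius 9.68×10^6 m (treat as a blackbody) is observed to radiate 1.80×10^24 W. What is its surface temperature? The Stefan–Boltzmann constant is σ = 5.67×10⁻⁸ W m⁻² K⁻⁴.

A = 4πr² = 4π × (9.68×10^6)² = 1.18×10^15 m².
From P = σAT⁴, T = (P / σA)^(1/4) = (1.80×10^24 / (5.67×10⁻⁸ × 1.18×10^15))^(1/4).
T = (2.70×10^16)^(1/4) = 12800 K.

T ≈ 12800 K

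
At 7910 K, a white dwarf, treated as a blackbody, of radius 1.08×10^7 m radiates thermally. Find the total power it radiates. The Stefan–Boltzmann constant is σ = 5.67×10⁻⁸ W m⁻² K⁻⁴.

A = 4πr² = 4π × (1.08×10^7)² = 1.47×10^15 m².
P = σAT⁴ = 5.67×10⁻⁸ × 1.47×10^15 × (7910)⁴ = 5.67×10⁻⁸ × 1.47×10^15 × 3.91×10^15.
P = 3.25×10^23 W.

P ≈ 3.25×10^23 W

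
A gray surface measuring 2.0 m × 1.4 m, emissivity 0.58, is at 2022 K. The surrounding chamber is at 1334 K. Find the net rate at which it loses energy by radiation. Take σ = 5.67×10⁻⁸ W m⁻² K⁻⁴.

Q ≈ 1.25×10^6 W

A = 2.0 × 1.4 = 2.80 m².
Q = εσA(T⁴ − T_s⁴). T⁴ − T_s⁴ = (2022)⁴ − (1334)⁴ = 1.67×10^13 − 3.17×10^12 = 1.35×10^13 K⁴.
Q = 0.58 × 5.67×10⁻⁸ × 2.80 × 1.35×10^13 = 1.25×10^6 W.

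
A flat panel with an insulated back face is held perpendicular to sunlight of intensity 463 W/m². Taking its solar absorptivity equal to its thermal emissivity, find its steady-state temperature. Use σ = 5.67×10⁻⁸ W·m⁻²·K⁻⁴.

Absorbed flux αS = emitted flux εσT⁴ (one radiating face); with α = ε, T = (S/σ)^(1/4).
T = (463 / 5.67×10⁻⁸)^(1/4) = (8.17×10^9)^(1/4).
T = 301 K.

T ≈ 301 K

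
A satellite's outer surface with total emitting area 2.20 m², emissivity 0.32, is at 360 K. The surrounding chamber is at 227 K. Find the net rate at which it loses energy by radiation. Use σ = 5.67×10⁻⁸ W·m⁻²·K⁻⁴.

Q = εσA(T⁴ − T_s⁴). T⁴ − T_s⁴ = (360)⁴ − (227)⁴ = 1.68×10^10 − 2.66×10^9 = 1.41×10^10 K⁴.
Q = 0.32 × 5.67×10⁻⁸ × 2.20 × 1.41×10^10 = 564 W.

Q ≈ 564 W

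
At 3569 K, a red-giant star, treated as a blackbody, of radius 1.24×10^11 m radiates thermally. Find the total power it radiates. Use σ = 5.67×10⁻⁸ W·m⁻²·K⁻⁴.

P ≈ 1.78×10^30 W

A = 4πr² = 4π × (1.24×10^11)² = 1.93×10^23 m².
P = σAT⁴ = 5.67×10⁻⁸ × 1.93×10^23 × (3569)⁴ = 5.67×10⁻⁸ × 1.93×10^23 × 1.62×10^14.
P = 1.78×10^30 W.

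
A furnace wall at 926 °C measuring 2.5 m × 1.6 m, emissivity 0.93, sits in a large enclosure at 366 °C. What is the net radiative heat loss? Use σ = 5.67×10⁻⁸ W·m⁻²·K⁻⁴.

Q ≈ 4.01×10^5 W

A = 2.5 × 1.6 = 4.00 m².
Convert: 926 °C = 1199 K; 366 °C = 639 K.
Q = εσA(T⁴ − T_s⁴). T⁴ − T_s⁴ = (1199)⁴ − (639)⁴ = 2.07×10^12 − 1.67×10^11 = 1.90×10^12 K⁴.
Q = 0.93 × 5.67×10⁻⁸ × 4.00 × 1.90×10^12 = 4.01×10^5 W.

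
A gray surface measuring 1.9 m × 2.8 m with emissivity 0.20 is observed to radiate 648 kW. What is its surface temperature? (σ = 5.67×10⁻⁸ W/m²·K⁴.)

A = 1.9 × 2.8 = 5.32 m².
From P = εσAT⁴, T = (P / εσA)^(1/4) = (6.48×10^5 / (0.20 × 5.67×10⁻⁸ × 5.32))^(1/4).
T = (1.07×10^13)^(1/4) = 1810 K.

T ≈ 1810 K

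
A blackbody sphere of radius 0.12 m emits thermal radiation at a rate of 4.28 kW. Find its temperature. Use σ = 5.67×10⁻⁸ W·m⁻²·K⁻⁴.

A = 4πr² = 4π × (0.12)² = 0.181 m².
From P = σAT⁴, T = (P / σA)^(1/4) = (4280 / (5.67×10⁻⁸ × 0.181))^(1/4).
T = (4.17×10^11)^(1/4) = 804 K.

T ≈ 804 K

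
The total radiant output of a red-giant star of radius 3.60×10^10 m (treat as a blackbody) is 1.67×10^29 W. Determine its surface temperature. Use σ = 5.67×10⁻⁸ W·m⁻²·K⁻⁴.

T ≈ 3670 K

A = 4πr² = 4π × (3.60×10^10)² = 1.63×10^22 m².
From P = σAT⁴, T = (P / σA)^(1/4) = (1.67×10^29 / (5.67×10⁻⁸ × 1.63×10^22))^(1/4).
T = (1.81×10^14)^(1/4) = 3670 K.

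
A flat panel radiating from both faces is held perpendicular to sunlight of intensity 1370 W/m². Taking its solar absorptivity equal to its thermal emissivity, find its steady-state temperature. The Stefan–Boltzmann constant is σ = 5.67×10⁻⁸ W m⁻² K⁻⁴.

T ≈ 332 K

Absorbed flux αS = emitted flux 2εσT⁴ per unit area; with α = ε this gives T = (S/2σ)^(1/4).
T = (1370 / (2 × 5.67×10⁻⁸))^(1/4) = (1.21×10^10)^(1/4).
T = 332 K.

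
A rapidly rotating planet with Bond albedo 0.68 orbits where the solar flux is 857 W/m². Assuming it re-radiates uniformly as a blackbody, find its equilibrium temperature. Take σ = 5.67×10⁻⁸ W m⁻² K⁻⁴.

Power absorbed = (1−a)S·πR²; power emitted = 4πR²σT⁴. Equating and cancelling πR²:
T = ((1−a)S / 4σ)^(1/4) = (274 / (4 × 5.67×10⁻⁸))^(1/4) = (1.21×10^9)^(1/4).
T = 186 K.

T ≈ 186 K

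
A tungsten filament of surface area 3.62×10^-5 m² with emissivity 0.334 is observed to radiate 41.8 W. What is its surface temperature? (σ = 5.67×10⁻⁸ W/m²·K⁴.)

From P = εσAT⁴, T = (P / εσA)^(1/4) = (41.8 / (0.334 × 5.67×10⁻⁸ × 3.62×10^-5))^(1/4).
T = (6.10×10^13)^(1/4) = 2790 K.

T ≈ 2790 K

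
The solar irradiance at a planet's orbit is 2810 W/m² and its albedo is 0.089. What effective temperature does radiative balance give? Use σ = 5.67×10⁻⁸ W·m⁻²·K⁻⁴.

T ≈ 326 K

Power absorbed = (1−a)S·πR²; power emitted = 4πR²σT⁴. Equating and cancelling πR²:
T = ((1−a)S / 4σ)^(1/4) = (2560 / (4 × 5.67×10⁻⁸))^(1/4) = (1.13×10^10)^(1/4).
T = 326 K.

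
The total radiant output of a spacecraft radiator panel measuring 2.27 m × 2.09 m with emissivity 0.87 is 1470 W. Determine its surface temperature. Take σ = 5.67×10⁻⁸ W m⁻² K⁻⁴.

A = 2.27 × 2.09 = 4.74 m².
From P = εσAT⁴, T = (P / εσA)^(1/4) = (1470 / (0.87 × 5.67×10⁻⁸ × 4.74))^(1/4).
T = (6.28×10^9)^(1/4) = 282 K.

T ≈ 282 K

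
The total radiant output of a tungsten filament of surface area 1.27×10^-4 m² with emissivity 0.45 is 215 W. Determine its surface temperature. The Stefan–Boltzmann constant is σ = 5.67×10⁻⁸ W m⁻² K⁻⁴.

From P = εσAT⁴, T = (P / εσA)^(1/4) = (215 / (0.45 × 5.67×10⁻⁸ × 1.27×10^-4))^(1/4).
T = (6.63×10^13)^(1/4) = 2850 K.

T ≈ 2850 K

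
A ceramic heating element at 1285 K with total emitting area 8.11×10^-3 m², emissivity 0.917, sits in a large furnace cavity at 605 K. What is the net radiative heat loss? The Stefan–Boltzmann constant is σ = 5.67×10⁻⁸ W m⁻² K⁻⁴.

Q ≈ 1090 W

Q = εσA(T⁴ − T_s⁴). T⁴ − T_s⁴ = (1285)⁴ − (605)⁴ = 2.73×10^12 − 1.34×10^11 = 2.59×10^12 K⁴.
Q = 0.917 × 5.67×10⁻⁸ × 8.11×10^-3 × 2.59×10^12 = 1090 W.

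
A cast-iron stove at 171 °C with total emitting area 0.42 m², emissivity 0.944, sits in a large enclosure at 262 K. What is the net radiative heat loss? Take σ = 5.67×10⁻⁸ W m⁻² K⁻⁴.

Convert: 171 °C = 444 K.
Q = εσA(T⁴ − T_s⁴). T⁴ − T_s⁴ = (444)⁴ − (262)⁴ = 3.89×10^10 − 4.71×10^9 = 3.42×10^10 K⁴.
Q = 0.944 × 5.67×10⁻⁸ × 0.420 × 3.42×10^10 = 768 W.

Q ≈ 768 W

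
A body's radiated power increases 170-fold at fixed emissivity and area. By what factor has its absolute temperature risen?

factor ≈ 3.61

P ∝ T⁴ ⇒ T ∝ P^(1/4), so T scales by (170)^(1/4) = 3.61.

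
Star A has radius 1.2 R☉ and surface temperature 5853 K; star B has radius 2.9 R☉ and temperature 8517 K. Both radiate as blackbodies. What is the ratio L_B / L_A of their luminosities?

L = 4πR²σT⁴ ∝ R²T⁴, so L_B/L_A = (2.9/1.2)² × (8517/5853)⁴ = 5.84 × 4.48 = 26.2.

L_B/L_A ≈ 26.2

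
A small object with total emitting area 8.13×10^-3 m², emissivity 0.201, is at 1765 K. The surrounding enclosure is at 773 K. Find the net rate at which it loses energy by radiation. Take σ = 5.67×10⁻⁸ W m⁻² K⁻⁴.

Q ≈ 866 W

Q = εσA(T⁴ − T_s⁴). T⁴ − T_s⁴ = (1765)⁴ − (773)⁴ = 9.70×10^12 − 3.57×10^11 = 9.35×10^12 K⁴.
Q = 0.201 × 5.67×10⁻⁸ × 8.13×10^-3 × 9.35×10^12 = 866 W.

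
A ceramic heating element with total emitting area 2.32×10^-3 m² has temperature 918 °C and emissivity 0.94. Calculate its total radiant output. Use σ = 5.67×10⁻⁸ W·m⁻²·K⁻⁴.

918 °C = 1191 K.
P = εσAT⁴ = 0.94 × 5.67×10⁻⁸ × 2.32×10^-3 × (1191)⁴ = 0.94 × 5.67×10⁻⁸ × 2.32×10^-3 × 2.01×10^12.
P = 249 W.

P ≈ 249 W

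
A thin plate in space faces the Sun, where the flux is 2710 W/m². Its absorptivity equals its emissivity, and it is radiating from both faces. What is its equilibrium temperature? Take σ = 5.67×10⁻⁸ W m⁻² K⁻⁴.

Absorbed flux αS = emitted flux 2εσT⁴ per unit area; with α = ε this gives T = (S/2σ)^(1/4).
T = (2710 / (2 × 5.67×10⁻⁸))^(1/4) = (2.39×10^10)^(1/4).
T = 393 K.

T ≈ 393 K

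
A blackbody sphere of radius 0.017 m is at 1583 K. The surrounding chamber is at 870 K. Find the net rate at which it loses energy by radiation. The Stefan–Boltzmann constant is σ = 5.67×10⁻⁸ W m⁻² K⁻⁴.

A = 4πr² = 4π × (0.017)² = 3.63×10^-3 m².
Q = σA(T⁴ − T_s⁴). T⁴ − T_s⁴ = (1583)⁴ − (870)⁴ = 6.28×10^12 − 5.73×10^11 = 5.71×10^12 K⁴.
Q = 5.67×10⁻⁸ × 3.63×10^-3 × 5.71×10^12 = 1180 W.

Q ≈ 1180 W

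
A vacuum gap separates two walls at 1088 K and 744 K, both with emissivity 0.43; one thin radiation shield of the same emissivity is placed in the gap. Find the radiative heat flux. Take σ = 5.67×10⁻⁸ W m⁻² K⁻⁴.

q ≈ 8500 W/m²

Each of the 2 gaps contributes resistance (2/ε − 1) = 2/0.43 − 1 = 3.651; total = 7.302.
q = σ(T₁⁴ − T₂⁴) / 7.302 = 5.67×10⁻⁸ × 1.09×10^12 / 7.302 = 8500 W/m².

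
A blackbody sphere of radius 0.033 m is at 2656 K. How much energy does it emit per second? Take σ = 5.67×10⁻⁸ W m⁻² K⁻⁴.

P ≈ 38600 W

A = 4πr² = 4π × (0.033)² = 0.0137 m².
P = σAT⁴ = 5.67×10⁻⁸ × 0.0137 × (2656)⁴ = 5.67×10⁻⁸ × 0.0137 × 4.98×10^13.
P = 38600 W.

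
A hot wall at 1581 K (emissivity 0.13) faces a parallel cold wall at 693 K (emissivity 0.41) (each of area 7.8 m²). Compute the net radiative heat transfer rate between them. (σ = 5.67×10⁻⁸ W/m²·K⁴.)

Q ≈ 2.91×10^5 W

For two large parallel gray plates, q = σ(T₁⁴ − T₂⁴) / (1/ε₁ + 1/ε₂ − 1).
1/ε₁ + 1/ε₂ − 1 = 1/0.13 + 1/0.41 − 1 = 9.131.
T₁⁴ − T₂⁴ = 6.25×10^12 − 2.31×10^11 = 6.02×10^12 K⁴.
q = 5.67×10⁻⁸ × 6.02×10^12 / 9.131 = 37400 W/m².
Q = q·A = 37400 × 7.8 = 2.91×10^5 W.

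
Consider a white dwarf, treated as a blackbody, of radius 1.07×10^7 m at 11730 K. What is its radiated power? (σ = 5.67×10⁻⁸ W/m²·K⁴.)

P ≈ 1.54×10^24 W

A = 4πr² = 4π × (1.07×10^7)² = 1.44×10^15 m².
P = σAT⁴ = 5.67×10⁻⁸ × 1.44×10^15 × (11730)⁴ = 5.67×10⁻⁸ × 1.44×10^15 × 1.89×10^16.
P = 1.54×10^24 W.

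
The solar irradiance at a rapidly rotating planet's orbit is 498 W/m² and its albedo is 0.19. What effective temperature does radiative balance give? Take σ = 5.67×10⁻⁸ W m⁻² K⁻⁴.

Power absorbed = (1−a)S·πR²; power emitted = 4πR²σT⁴. Equating and cancelling πR²:
T = ((1−a)S / 4σ)^(1/4) = (403 / (4 × 5.67×10⁻⁸))^(1/4) = (1.78×10^9)^(1/4).
T = 205 K.

T ≈ 205 K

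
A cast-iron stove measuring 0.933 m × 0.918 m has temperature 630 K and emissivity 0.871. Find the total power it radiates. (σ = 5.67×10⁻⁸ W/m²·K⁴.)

P ≈ 6660 W

A = 0.933 × 0.918 = 0.856 m².
P = εσAT⁴ = 0.871 × 5.67×10⁻⁸ × 0.856 × (630)⁴ = 0.871 × 5.67×10⁻⁸ × 0.856 × 1.58×10^11.
P = 6660 W.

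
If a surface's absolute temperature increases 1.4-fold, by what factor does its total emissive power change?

P ∝ T⁴, so the power scales as (1.4)⁴ = 3.84.

factor ≈ 3.84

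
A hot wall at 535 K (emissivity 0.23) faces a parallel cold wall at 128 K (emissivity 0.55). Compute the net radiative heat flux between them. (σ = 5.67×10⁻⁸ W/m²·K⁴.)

For two large parallel gray plates, q = σ(T₁⁴ − T₂⁴) / (1/ε₁ + 1/ε₂ − 1).
1/ε₁ + 1/ε₂ − 1 = 1/0.23 + 1/0.55 − 1 = 5.166.
T₁⁴ − T₂⁴ = 8.19×10^10 − 2.68×10^8 = 8.17×10^10 K⁴.
q = 5.67×10⁻⁸ × 8.17×10^10 / 5.166 = 896 W/m².

q ≈ 896 W/m²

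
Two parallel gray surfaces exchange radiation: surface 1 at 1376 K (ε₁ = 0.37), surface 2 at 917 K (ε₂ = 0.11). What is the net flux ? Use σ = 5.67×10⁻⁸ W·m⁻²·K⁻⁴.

For two large parallel gray plates, q = σ(T₁⁴ − T₂⁴) / (1/ε₁ + 1/ε₂ − 1).
1/ε₁ + 1/ε₂ − 1 = 1/0.37 + 1/0.11 − 1 = 10.79.
T₁⁴ − T₂⁴ = 3.58×10^12 − 7.07×10^11 = 2.88×10^12 K⁴.
q = 5.67×10⁻⁸ × 2.88×10^12 / 10.79 = 15100 W/m².

q ≈ 15100 W/m²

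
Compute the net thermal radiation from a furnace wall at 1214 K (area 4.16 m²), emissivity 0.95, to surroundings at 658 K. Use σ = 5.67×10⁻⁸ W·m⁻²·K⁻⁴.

Q = εσA(T⁴ − T_s⁴). T⁴ − T_s⁴ = (1214)⁴ − (658)⁴ = 2.17×10^12 − 1.87×10^11 = 1.98×10^12 K⁴.
Q = 0.95 × 5.67×10⁻⁸ × 4.16 × 1.98×10^12 = 4.45×10^5 W.

Q ≈ 4.45×10^5 W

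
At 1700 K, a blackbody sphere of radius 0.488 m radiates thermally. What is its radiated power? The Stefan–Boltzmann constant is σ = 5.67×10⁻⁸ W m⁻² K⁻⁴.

A = 4πr² = 4π × (0.488)² = 2.99 m².
P = σAT⁴ = 5.67×10⁻⁸ × 2.99 × (1700)⁴ = 5.67×10⁻⁸ × 2.99 × 8.35×10^12.
P = 1.42×10^6 W.

P ≈ 1.42×10^6 W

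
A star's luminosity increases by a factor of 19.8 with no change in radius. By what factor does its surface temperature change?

factor ≈ 2.11

P ∝ T⁴ ⇒ T ∝ P^(1/4), so T scales by (19.8)^(1/4) = 2.11.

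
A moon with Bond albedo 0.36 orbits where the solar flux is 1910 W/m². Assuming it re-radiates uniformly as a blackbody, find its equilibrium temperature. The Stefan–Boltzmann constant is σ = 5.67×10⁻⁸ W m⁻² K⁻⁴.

T ≈ 271 K

Power absorbed = (1−a)S·πR²; power emitted = 4πR²σT⁴. Equating and cancelling πR²:
T = ((1−a)S / 4σ)^(1/4) = (1220 / (4 × 5.67×10⁻⁸))^(1/4) = (5.39×10^9)^(1/4).
T = 271 K.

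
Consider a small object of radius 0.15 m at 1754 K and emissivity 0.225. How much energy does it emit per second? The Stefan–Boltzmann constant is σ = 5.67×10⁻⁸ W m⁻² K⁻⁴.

P ≈ 34100 W

A = 4πr² = 4π × (0.15)² = 0.283 m².
Stefan–Boltzmann: P = εσAT⁴ = 0.225 × 5.67×10⁻⁸ × 0.283 × (1754)⁴ = 0.225 × 5.67×10⁻⁸ × 0.283 × 9.46×10^12.
P = 34100 W.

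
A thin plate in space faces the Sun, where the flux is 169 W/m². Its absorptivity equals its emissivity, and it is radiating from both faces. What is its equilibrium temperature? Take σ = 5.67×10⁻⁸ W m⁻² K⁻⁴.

Absorbed flux αS = emitted flux 2εσT⁴ per unit area; with α = ε this gives T = (S/2σ)^(1/4).
T = (169 / (2 × 5.67×10⁻⁸))^(1/4) = (1.49×10^9)^(1/4).
T = 196 K.

T ≈ 196 K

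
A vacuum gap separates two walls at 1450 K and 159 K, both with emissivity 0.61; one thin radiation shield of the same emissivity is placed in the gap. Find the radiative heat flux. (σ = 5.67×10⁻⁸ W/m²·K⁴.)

Each of the 2 gaps contributes resistance (2/ε − 1) = 2/0.61 − 1 = 2.279; total = 4.557.
q = σ(T₁⁴ − T₂⁴) / 4.557 = 5.67×10⁻⁸ × 4.42×10^12 / 4.557 = 55000 W/m².

q ≈ 55000 W/m²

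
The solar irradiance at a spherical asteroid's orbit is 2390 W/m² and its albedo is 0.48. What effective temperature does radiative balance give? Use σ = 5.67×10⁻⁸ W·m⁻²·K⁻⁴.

T ≈ 272 K

Power absorbed = (1−a)S·πR²; power emitted = 4πR²σT⁴. Equating and cancelling πR²:
T = ((1−a)S / 4σ)^(1/4) = (1240 / (4 × 5.67×10⁻⁸))^(1/4) = (5.48×10^9)^(1/4).
T = 272 K.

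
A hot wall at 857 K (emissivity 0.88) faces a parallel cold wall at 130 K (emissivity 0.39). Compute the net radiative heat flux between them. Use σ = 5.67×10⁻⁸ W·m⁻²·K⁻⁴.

q ≈ 11300 W/m²

For two large parallel gray plates, q = σ(T₁⁴ − T₂⁴) / (1/ε₁ + 1/ε₂ − 1).
1/ε₁ + 1/ε₂ − 1 = 1/0.88 + 1/0.39 − 1 = 2.700.
T₁⁴ − T₂⁴ = 5.39×10^11 − 2.86×10^8 = 5.39×10^11 K⁴.
q = 5.67×10⁻⁸ × 5.39×10^11 / 2.700 = 11300 W/m².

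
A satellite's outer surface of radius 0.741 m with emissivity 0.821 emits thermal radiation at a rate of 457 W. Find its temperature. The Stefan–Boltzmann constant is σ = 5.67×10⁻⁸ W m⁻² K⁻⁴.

T ≈ 194 K

A = 4πr² = 4π × (0.741)² = 6.90 m².
From P = εσAT⁴, T = (P / εσA)^(1/4) = (457 / (0.821 × 5.67×10⁻⁸ × 6.90))^(1/4).
T = (1.42×10^9)^(1/4) = 194 K.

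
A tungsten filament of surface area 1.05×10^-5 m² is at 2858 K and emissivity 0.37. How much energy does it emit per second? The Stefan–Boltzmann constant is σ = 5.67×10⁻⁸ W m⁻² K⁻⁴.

P = εσAT⁴ = 0.37 × 5.67×10⁻⁸ × 1.05×10^-5 × (2858)⁴ = 0.37 × 5.67×10⁻⁸ × 1.05×10^-5 × 6.67×10^13.
P = 14.7 W.

P ≈ 14.7 W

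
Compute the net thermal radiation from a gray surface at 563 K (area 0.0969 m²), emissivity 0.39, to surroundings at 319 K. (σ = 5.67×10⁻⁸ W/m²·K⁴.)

Q = εσA(T⁴ − T_s⁴). T⁴ − T_s⁴ = (563)⁴ − (319)⁴ = 1.00×10^11 − 1.04×10^10 = 9.01×10^10 K⁴.
Q = 0.39 × 5.67×10⁻⁸ × 0.0969 × 9.01×10^10 = 193 W.

Q ≈ 193 W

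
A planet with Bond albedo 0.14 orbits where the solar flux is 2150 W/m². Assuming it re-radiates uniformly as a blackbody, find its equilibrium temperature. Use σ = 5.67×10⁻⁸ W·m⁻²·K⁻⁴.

Power absorbed = (1−a)S·πR²; power emitted = 4πR²σT⁴. Equating and cancelling πR²:
T = ((1−a)S / 4σ)^(1/4) = (1850 / (4 × 5.67×10⁻⁸))^(1/4) = (8.15×10^9)^(1/4).
T = 300 K.

T ≈ 300 K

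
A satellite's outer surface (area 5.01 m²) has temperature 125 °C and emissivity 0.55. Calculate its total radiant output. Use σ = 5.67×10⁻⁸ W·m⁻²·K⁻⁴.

P ≈ 3920 W

125 °C = 398 K.
P = εσAT⁴ = 0.55 × 5.67×10⁻⁸ × 5.01 × (398)⁴ = 0.55 × 5.67×10⁻⁸ × 5.01 × 2.51×10^10.
P = 3920 W.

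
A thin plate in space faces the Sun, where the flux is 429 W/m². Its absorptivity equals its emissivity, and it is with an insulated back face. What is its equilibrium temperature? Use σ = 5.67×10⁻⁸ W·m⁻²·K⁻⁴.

T ≈ 295 K

Absorbed flux αS = emitted flux εσT⁴ (one radiating face); with α = ε, T = (S/σ)^(1/4).
T = (429 / 5.67×10⁻⁸)^(1/4) = (7.57×10^9)^(1/4).
T = 295 K.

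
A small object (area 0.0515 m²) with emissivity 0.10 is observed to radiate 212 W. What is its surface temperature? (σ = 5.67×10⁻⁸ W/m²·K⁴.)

From P = εσAT⁴, T = (P / εσA)^(1/4) = (212 / (0.10 × 5.67×10⁻⁸ × 0.0515))^(1/4).
T = (7.26×10^11)^(1/4) = 923 K.

T ≈ 923 K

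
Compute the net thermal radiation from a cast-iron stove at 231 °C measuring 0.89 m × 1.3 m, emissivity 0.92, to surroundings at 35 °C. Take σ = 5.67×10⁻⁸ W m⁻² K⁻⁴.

A = 0.89 × 1.3 = 1.16 m².
Convert: 231 °C = 504 K; 35 °C = 308 K.
Q = εσA(T⁴ − T_s⁴). T⁴ − T_s⁴ = (504)⁴ − (308)⁴ = 6.45×10^10 − 9.00×10^9 = 5.55×10^10 K⁴.
Q = 0.92 × 5.67×10⁻⁸ × 1.16 × 5.55×10^10 = 3350 W.

Q ≈ 3350 W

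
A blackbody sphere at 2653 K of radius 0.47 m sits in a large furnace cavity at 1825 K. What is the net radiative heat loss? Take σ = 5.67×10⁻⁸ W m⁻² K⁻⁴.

A = 4πr² = 4π × (0.47)² = 2.78 m².
Q = σA(T⁴ − T_s⁴). T⁴ − T_s⁴ = (2653)⁴ − (1825)⁴ = 4.95×10^13 − 1.11×10^13 = 3.84×10^13 K⁴.
Q = 5.67×10⁻⁸ × 2.78 × 3.84×10^13 = 6.05×10^6 W.

Q ≈ 6.05×10^6 W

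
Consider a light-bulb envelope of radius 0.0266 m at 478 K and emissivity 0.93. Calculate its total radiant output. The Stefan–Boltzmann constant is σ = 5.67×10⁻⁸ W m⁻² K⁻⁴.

A = 4πr² = 4π × (0.0266)² = 8.89×10^-3 m².
P = εσAT⁴ = 0.93 × 5.67×10⁻⁸ × 8.89×10^-3 × (478)⁴ = 0.93 × 5.67×10⁻⁸ × 8.89×10^-3 × 5.22×10^10.
P = 24.5 W.

P ≈ 24.5 W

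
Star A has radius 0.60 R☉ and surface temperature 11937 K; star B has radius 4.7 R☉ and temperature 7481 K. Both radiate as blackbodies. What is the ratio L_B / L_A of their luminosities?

L = 4πR²σT⁴ ∝ R²T⁴, so L_B/L_A = (4.7/0.60)² × (7481/11937)⁴ = 61.4 × 0.154 = 9.47.

L_B/L_A ≈ 9.47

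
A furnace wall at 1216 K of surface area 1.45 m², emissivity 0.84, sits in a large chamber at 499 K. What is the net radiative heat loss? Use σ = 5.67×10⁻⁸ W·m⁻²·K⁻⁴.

Q = εσA(T⁴ − T_s⁴). T⁴ − T_s⁴ = (1216)⁴ − (499)⁴ = 2.19×10^12 − 6.20×10^10 = 2.12×10^12 K⁴.
Q = 0.84 × 5.67×10⁻⁸ × 1.45 × 2.12×10^12 = 1.47×10^5 W.

Q ≈ 1.47×10^5 W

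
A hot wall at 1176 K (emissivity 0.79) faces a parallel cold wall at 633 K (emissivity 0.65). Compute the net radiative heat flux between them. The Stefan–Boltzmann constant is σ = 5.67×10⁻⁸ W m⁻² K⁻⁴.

For two large parallel gray plates, q = σ(T₁⁴ − T₂⁴) / (1/ε₁ + 1/ε₂ − 1).
1/ε₁ + 1/ε₂ − 1 = 1/0.79 + 1/0.65 − 1 = 1.804.
T₁⁴ − T₂⁴ = 1.91×10^12 − 1.61×10^11 = 1.75×10^12 K⁴.
q = 5.67×10⁻⁸ × 1.75×10^12 / 1.804 = 55100 W/m².

q ≈ 55100 W/m²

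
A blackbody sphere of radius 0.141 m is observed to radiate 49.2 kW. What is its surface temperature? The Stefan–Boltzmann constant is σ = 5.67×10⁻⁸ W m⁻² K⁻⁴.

T ≈ 1370 K

A = 4πr² = 4π × (0.141)² = 0.250 m².
From P = σAT⁴, T = (P / σA)^(1/4) = (49200 / (5.67×10⁻⁸ × 0.250))^(1/4).
T = (3.47×10^12)^(1/4) = 1370 K.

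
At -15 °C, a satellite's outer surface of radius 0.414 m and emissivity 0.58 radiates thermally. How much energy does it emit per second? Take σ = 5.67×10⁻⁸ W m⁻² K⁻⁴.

P ≈ 314 W

A = 4πr² = 4π × (0.414)² = 2.15 m².
-15 °C = 258 K.
Stefan–Boltzmann: P = εσAT⁴ = 0.58 × 5.67×10⁻⁸ × 2.15 × (258)⁴ = 0.58 × 5.67×10⁻⁸ × 2.15 × 4.43×10^9.
P = 314 W.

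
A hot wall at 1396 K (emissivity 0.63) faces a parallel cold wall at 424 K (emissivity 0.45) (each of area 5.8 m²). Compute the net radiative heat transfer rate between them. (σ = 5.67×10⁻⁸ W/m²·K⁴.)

Q ≈ 4.41×10^5 W

For two large parallel gray plates, q = σ(T₁⁴ − T₂⁴) / (1/ε₁ + 1/ε₂ − 1).
1/ε₁ + 1/ε₂ − 1 = 1/0.63 + 1/0.45 − 1 = 2.810.
T₁⁴ − T₂⁴ = 3.80×10^12 − 3.23×10^10 = 3.77×10^12 K⁴.
q = 5.67×10⁻⁸ × 3.77×10^12 / 2.810 = 76000 W/m².
Q = q·A = 76000 × 5.8 = 4.41×10^5 W.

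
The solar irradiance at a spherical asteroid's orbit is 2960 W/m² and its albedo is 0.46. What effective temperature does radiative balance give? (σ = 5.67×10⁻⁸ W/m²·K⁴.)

Power absorbed = (1−a)S·πR²; power emitted = 4πR²σT⁴. Equating and cancelling πR²:
T = ((1−a)S / 4σ)^(1/4) = (1600 / (4 × 5.67×10⁻⁸))^(1/4) = (7.05×10^9)^(1/4).
T = 290 K.

T ≈ 290 K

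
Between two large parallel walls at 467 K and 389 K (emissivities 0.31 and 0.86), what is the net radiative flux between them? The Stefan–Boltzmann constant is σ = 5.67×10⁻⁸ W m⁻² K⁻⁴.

For two large parallel gray plates, q = σ(T₁⁴ − T₂⁴) / (1/ε₁ + 1/ε₂ − 1).
1/ε₁ + 1/ε₂ − 1 = 1/0.31 + 1/0.86 − 1 = 3.389.
T₁⁴ − T₂⁴ = 4.76×10^10 − 2.29×10^10 = 2.47×10^10 K⁴.
q = 5.67×10⁻⁸ × 2.47×10^10 / 3.389 = 413 W/m².

q ≈ 413 W/m²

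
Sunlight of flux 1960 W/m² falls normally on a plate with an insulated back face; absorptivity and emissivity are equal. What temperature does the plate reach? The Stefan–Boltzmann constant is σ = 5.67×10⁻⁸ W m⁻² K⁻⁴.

Absorbed flux αS = emitted flux εσT⁴ (one radiating face); with α = ε, T = (S/σ)^(1/4).
T = (1960 / 5.67×10⁻⁸)^(1/4) = (3.46×10^10)^(1/4).
T = 431 K.

T ≈ 431 K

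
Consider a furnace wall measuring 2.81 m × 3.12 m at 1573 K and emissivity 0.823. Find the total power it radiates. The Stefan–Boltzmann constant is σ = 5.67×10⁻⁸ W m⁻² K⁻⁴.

P ≈ 2.50×10^6 W

A = 2.81 × 3.12 = 8.77 m².
P = εσAT⁴ = 0.823 × 5.67×10⁻⁸ × 8.77 × (1573)⁴ = 0.823 × 5.67×10⁻⁸ × 8.77 × 6.12×10^12.
P = 2.50×10^6 W.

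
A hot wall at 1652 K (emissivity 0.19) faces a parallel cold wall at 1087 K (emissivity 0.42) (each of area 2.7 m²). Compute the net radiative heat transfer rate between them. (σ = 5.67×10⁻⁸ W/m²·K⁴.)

Q ≈ 1.39×10^5 W

For two large parallel gray plates, q = σ(T₁⁴ − T₂⁴) / (1/ε₁ + 1/ε₂ − 1).
1/ε₁ + 1/ε₂ − 1 = 1/0.19 + 1/0.42 − 1 = 6.644.
T₁⁴ − T₂⁴ = 7.45×10^12 − 1.40×10^12 = 6.05×10^12 K⁴.
q = 5.67×10⁻⁸ × 6.05×10^12 / 6.644 = 51600 W/m².
Q = q·A = 51600 × 2.7 = 1.39×10^5 W.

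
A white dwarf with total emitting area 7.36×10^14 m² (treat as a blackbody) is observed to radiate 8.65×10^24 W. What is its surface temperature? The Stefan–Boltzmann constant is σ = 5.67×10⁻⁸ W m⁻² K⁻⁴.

From P = σAT⁴, T = (P / σA)^(1/4) = (8.65×10^24 / (5.67×10⁻⁸ × 7.36×10^14))^(1/4).
T = (2.07×10^17)^(1/4) = 21300 K.

T ≈ 21300 K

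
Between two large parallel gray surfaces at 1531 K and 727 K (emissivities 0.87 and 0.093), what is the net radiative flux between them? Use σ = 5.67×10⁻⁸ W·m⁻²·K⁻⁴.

q ≈ 27100 W/m²

For two large parallel gray plates, q = σ(T₁⁴ − T₂⁴) / (1/ε₁ + 1/ε₂ − 1).
1/ε₁ + 1/ε₂ − 1 = 1/0.87 + 1/0.093 − 1 = 10.90.
T₁⁴ − T₂⁴ = 5.49×10^12 − 2.79×10^11 = 5.21×10^12 K⁴.
q = 5.67×10⁻⁸ × 5.21×10^12 / 10.90 = 27100 W/m².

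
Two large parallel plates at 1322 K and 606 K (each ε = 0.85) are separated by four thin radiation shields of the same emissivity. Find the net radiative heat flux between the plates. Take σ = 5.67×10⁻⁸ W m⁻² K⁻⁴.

Each of the 5 gaps contributes resistance (2/ε − 1) = 2/0.85 − 1 = 1.353; total = 6.765.
q = σ(T₁⁴ − T₂⁴) / 6.765 = 5.67×10⁻⁸ × 2.92×10^12 / 6.765 = 24500 W/m².

q ≈ 24500 W/m²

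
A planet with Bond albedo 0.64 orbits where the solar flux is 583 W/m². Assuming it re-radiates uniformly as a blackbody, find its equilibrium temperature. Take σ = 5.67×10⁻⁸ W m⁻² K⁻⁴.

Power absorbed = (1−a)S·πR²; power emitted = 4πR²σT⁴. Equating and cancelling πR²:
T = ((1−a)S / 4σ)^(1/4) = (210 / (4 × 5.67×10⁻⁸))^(1/4) = (9.25×10^8)^(1/4).
T = 174 K.

T ≈ 174 K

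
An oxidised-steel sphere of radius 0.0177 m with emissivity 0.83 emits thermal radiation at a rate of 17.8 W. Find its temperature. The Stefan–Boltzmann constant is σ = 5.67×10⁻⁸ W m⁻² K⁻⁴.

A = 4πr² = 4π × (0.0177)² = 3.94×10^-3 m².
From P = εσAT⁴, T = (P / εσA)^(1/4) = (17.8 / (0.83 × 5.67×10⁻⁸ × 3.94×10^-3))^(1/4).
T = (9.61×10^10)^(1/4) = 557 K.

T ≈ 557 K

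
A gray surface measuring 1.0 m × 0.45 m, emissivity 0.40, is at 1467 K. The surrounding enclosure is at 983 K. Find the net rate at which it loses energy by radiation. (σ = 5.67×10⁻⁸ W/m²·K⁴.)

A = 1.0 × 0.45 = 0.450 m².
Q = εσA(T⁴ − T_s⁴). T⁴ − T_s⁴ = (1467)⁴ − (983)⁴ = 4.63×10^12 − 9.34×10^11 = 3.70×10^12 K⁴.
Q = 0.40 × 5.67×10⁻⁸ × 0.450 × 3.70×10^12 = 37700 W.

Q ≈ 37700 W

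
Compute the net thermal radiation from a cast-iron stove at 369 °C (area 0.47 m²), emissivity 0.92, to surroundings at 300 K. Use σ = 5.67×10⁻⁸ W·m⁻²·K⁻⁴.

Convert: 369 °C = 642 K.
Q = εσA(T⁴ − T_s⁴). T⁴ − T_s⁴ = (642)⁴ − (300)⁴ = 1.70×10^11 − 8.10×10^9 = 1.62×10^11 K⁴.
Q = 0.92 × 5.67×10⁻⁸ × 0.470 × 1.62×10^11 = 3970 W.

Q ≈ 3970 W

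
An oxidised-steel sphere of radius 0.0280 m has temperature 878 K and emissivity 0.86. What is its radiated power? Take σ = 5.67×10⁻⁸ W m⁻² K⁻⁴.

A = 4πr² = 4π × (0.0280)² = 9.85×10^-3 m².
Stefan–Boltzmann: P = εσAT⁴ = 0.86 × 5.67×10⁻⁸ × 9.85×10^-3 × (878)⁴ = 0.86 × 5.67×10⁻⁸ × 9.85×10^-3 × 5.94×10^11.
P = 285 W.

P ≈ 285 W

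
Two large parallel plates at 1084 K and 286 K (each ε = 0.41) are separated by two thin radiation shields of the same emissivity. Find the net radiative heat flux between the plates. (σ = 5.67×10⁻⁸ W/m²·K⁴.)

q ≈ 6700 W/m²

Each of the 3 gaps contributes resistance (2/ε − 1) = 2/0.41 − 1 = 3.878; total = 11.63.
q = σ(T₁⁴ − T₂⁴) / 11.63 = 5.67×10⁻⁸ × 1.37×10^12 / 11.63 = 6700 W/m².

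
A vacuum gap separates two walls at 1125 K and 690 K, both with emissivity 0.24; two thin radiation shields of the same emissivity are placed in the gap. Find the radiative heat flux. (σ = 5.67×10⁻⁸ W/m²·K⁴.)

q ≈ 3540 W/m²

Each of the 3 gaps contributes resistance (2/ε − 1) = 2/0.24 − 1 = 7.333; total = 22.00.
q = σ(T₁⁴ − T₂⁴) / 22.00 = 5.67×10⁻⁸ × 1.38×10^12 / 22.00 = 3540 W/m².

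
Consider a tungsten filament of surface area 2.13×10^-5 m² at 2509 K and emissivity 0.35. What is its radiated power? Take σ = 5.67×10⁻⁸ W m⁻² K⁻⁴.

P ≈ 16.8 W

Stefan–Boltzmann: P = εσAT⁴ = 0.35 × 5.67×10⁻⁸ × 2.13×10^-5 × (2509)⁴ = 0.35 × 5.67×10⁻⁸ × 2.13×10^-5 × 3.96×10^13.
P = 16.8 W.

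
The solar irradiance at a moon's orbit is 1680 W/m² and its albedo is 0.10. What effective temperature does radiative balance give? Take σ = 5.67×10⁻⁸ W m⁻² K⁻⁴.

T ≈ 286 K

Power absorbed = (1−a)S·πR²; power emitted = 4πR²σT⁴. Equating and cancelling πR²:
T = ((1−a)S / 4σ)^(1/4) = (1510 / (4 × 5.67×10⁻⁸))^(1/4) = (6.67×10^9)^(1/4).
T = 286 K.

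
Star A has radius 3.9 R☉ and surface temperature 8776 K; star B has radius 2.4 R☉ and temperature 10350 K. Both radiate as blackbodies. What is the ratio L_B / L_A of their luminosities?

L = 4πR²σT⁴ ∝ R²T⁴, so L_B/L_A = (2.4/3.9)² × (10350/8776)⁴ = 0.379 × 1.93 = 0.733.

L_B/L_A ≈ 0.733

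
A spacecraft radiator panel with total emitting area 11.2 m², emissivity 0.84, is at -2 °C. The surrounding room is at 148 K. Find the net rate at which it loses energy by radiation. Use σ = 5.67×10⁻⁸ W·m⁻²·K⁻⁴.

Convert: -2 °C = 271 K.
Q = εσA(T⁴ − T_s⁴). T⁴ − T_s⁴ = (271)⁴ − (148)⁴ = 5.39×10^9 − 4.80×10^8 = 4.91×10^9 K⁴.
Q = 0.84 × 5.67×10⁻⁸ × 11.2 × 4.91×10^9 = 2620 W.

Q ≈ 2620 W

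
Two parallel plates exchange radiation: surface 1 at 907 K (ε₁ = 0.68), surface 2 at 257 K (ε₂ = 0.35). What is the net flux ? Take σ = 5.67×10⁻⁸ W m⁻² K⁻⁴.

q ≈ 11500 W/m²

For two large parallel gray plates, q = σ(T₁⁴ − T₂⁴) / (1/ε₁ + 1/ε₂ − 1).
1/ε₁ + 1/ε₂ − 1 = 1/0.68 + 1/0.35 − 1 = 3.328.
T₁⁴ − T₂⁴ = 6.77×10^11 − 4.36×10^9 = 6.72×10^11 K⁴.
q = 5.67×10⁻⁸ × 6.72×10^11 / 3.328 = 11500 W/m².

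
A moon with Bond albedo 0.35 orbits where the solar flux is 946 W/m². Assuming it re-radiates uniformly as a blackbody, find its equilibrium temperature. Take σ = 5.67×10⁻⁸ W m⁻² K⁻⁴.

Power absorbed = (1−a)S·πR²; power emitted = 4πR²σT⁴. Equating and cancelling πR²:
T = ((1−a)S / 4σ)^(1/4) = (615 / (4 × 5.67×10⁻⁸))^(1/4) = (2.71×10^9)^(1/4).
T = 228 K.

T ≈ 228 K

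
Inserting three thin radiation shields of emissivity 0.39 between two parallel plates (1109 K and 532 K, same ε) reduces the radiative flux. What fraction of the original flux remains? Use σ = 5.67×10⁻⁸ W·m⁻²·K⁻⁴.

With N identical shields there are N+1 = 4 gaps in series, each with the same radiative resistance, so the flux falls to 1/(N+1) of its unshielded value.

ratio ≈ 0.250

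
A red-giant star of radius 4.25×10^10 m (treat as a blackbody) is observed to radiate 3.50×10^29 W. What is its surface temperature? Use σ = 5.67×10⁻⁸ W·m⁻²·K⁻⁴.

A = 4πr² = 4π × (4.25×10^10)² = 2.27×10^22 m².
From P = σAT⁴, T = (P / σA)^(1/4) = (3.50×10^29 / (5.67×10⁻⁸ × 2.27×10^22))^(1/4).
T = (2.72×10^14)^(1/4) = 4060 K.

T ≈ 4060 K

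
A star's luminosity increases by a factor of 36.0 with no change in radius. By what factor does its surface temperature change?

P ∝ T⁴ ⇒ T ∝ P^(1/4), so T scales by (36.0)^(1/4) = 2.45.

factor ≈ 2.45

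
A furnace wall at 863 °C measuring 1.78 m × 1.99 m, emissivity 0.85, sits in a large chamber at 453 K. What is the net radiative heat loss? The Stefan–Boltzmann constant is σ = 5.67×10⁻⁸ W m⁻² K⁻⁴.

Q ≈ 2.77×10^5 W

A = 1.78 × 1.99 = 3.54 m².
Convert: 863 °C = 1136 K.
Q = εσA(T⁴ − T_s⁴). T⁴ − T_s⁴ = (1136)⁴ − (453)⁴ = 1.67×10^12 − 4.21×10^10 = 1.62×10^12 K⁴.
Q = 0.85 × 5.67×10⁻⁸ × 3.54 × 1.62×10^12 = 2.77×10^5 W.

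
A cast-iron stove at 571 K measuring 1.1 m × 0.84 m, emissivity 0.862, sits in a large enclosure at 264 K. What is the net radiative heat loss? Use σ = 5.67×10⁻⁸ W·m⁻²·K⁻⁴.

A = 1.1 × 0.84 = 0.924 m².
Q = εσA(T⁴ − T_s⁴). T⁴ − T_s⁴ = (571)⁴ − (264)⁴ = 1.06×10^11 − 4.86×10^9 = 1.01×10^11 K⁴.
Q = 0.862 × 5.67×10⁻⁸ × 0.924 × 1.01×10^11 = 4580 W.

Q ≈ 4580 W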